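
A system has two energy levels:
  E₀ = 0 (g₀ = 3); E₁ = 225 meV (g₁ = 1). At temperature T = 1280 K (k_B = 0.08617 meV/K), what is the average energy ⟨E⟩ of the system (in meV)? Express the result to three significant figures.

9.35 meV

k_BT = 0.08617 × 1280 K = 110.30 meV.
Eᵢ/kT = 0, 2.0399.
Z = Σ gᵢe^(−Eᵢ/kT) = 3·e^(−0) + 1·e^(−2.0399) = 3.0000 + 0.13004 = 3.1300.
⟨E⟩ = Σ Eᵢ gᵢe^(−Eᵢ/kT) / Z = (0·3.0000 + 225·0.13004) / 3.1300 = 9.35 meV.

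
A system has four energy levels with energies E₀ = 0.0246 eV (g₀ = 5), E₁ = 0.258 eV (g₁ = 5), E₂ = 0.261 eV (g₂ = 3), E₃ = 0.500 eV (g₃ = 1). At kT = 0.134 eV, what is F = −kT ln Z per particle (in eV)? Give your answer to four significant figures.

-0.2245 eV

Eᵢ/kT = 0.183582, 1.92537, 1.94776, 3.73134.
Z = Σ gᵢe^(−Eᵢ/kT) = 5·e^(−0.183582) + 5·e^(−1.92537) + 3·e^(−1.94776) + 1·e^(−3.73134) = 4.16142 + 0.729109 + 0.427779 + 0.0239607 = 5.34227.
F = −kT ln Z = −0.134 × ln(5.34227) = −0.134 × 1.67565 = -0.2245 eV.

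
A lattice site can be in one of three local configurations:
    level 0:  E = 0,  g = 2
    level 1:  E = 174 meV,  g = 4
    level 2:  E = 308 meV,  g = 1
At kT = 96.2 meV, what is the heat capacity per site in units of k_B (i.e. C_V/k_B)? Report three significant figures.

0.712

Eᵢ/kT = 0, 1.8087, 3.2017.
Z = Σ gᵢe^(−Eᵢ/kT) = 2·e^(−0) + 4·e^(−1.8087) + 1·e^(−3.2017) = 2.0000 + 0.65547 + 0.040693 = 2.6962.
⟨E⟩ = 46.949 meV, ⟨E²⟩ = 8792.1 meV².
C_V/k_B = (⟨E²⟩ − ⟨E⟩²)/(kT)² = (8792.1 − 2204.2)/9254.4 = 0.712.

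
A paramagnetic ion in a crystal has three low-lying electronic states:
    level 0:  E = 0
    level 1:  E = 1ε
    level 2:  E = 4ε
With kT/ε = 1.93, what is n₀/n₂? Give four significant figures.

7.945

n₀/n₂ = exp[−(E₀−E₂)/kT] = exp(−(-4ε)/(1.93ε)) = exp(2.07254) = 7.945.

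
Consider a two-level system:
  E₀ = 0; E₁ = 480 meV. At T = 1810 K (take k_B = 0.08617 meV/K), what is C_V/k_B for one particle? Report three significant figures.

k_BT = 0.08617 × 1810 K = 155.97 meV.
Eᵢ/kT = 0, 3.0775.
Z = Σ e^(−Eᵢ/kT) = e^(−0) + e^(−3.0775) = 1.0000 + 0.046074 = 1.0461.
⟨E⟩ = 21.141 meV, ⟨E²⟩ = 10148 meV².
C_V/k_B = (⟨E²⟩ − ⟨E⟩²)/(kT)² = (10148 − 446.94)/24327 = 0.399.

0.399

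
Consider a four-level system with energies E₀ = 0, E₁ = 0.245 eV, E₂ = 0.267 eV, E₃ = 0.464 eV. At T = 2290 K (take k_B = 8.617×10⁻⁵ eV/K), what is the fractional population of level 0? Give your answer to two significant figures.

0.61

k_BT = 8.617×10⁻⁵ × 2290 K = 0.1973 eV.
Eᵢ/kT = 0, 1.242, 1.353, 2.352.
Z = Σ e^(−Eᵢ/kT) = e^(−0) + e^(−1.242) + e^(−1.353) + e^(−2.352) = 1.000 + 0.2888 + 0.2585 + 0.09518 = 1.642.
P₀ = e^(−E₀/kT) / Z = 1.000/1.642 = 0.61.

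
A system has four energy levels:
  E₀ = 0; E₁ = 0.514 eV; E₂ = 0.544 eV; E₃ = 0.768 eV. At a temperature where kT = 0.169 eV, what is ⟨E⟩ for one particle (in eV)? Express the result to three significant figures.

0.0496 eV

Eᵢ/kT = 0, 3.0414, 3.2189, 4.5444.
Z = Σ e^(−Eᵢ/kT) = e^(−0) + e^(−3.0414) + e^(−3.2189) + e^(−4.5444) = 1.0000 + 0.047768 + 0.039999 + 0.010627 = 1.0984.
⟨E⟩ = Σ Eᵢ e^(−Eᵢ/kT) / Z = (0·1.0000 + 0.514·0.047768 + 0.544·0.039999 + 0.768·0.010627) / 1.0984 = 0.0496 eV.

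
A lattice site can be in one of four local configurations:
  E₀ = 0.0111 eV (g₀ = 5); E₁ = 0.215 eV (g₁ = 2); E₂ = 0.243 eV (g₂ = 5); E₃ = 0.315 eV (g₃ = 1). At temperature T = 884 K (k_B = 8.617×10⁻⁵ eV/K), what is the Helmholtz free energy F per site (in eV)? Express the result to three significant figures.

-0.117 eV

k_BT = 8.617×10⁻⁵ × 884 K = 0.076174 eV.
Eᵢ/kT = 0.14572, 2.8225, 3.1901, 4.1353.
Z = Σ gᵢe^(−Eᵢ/kT) = 5·e^(−0.14572) + 2·e^(−2.8225) + 5·e^(−3.1901) + 1·e^(−4.1353) = 4.3220 + 0.11891 + 0.20584 + 0.015998 = 4.6627.
F = −kT ln Z = −0.076174 × ln(4.6627) = −0.076174 × 1.5396 = -0.117 eV.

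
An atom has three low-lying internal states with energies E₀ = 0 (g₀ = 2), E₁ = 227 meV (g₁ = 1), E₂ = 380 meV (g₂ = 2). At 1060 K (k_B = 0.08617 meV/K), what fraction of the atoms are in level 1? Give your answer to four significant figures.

0.03940

k_BT = 0.08617 × 1060 K = 91.3402 meV.
Eᵢ/kT = 0, 2.48521, 4.16027.
Z = Σ gᵢe^(−Eᵢ/kT) = 2·e^(−0) + 1·e^(−2.48521) + 2·e^(−4.16027) = 2.00000 + 0.0833081 + 0.0312067 = 2.11451.
P₁ = g₁ e^(−E₁/kT) / Z = 0.0833081/2.11451 = 0.03940.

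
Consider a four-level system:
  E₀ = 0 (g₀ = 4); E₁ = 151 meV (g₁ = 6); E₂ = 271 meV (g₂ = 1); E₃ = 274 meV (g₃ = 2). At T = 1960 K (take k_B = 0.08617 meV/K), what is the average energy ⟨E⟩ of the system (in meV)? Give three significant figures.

75.6 meV

k_BT = 0.08617 × 1960 K = 168.89 meV.
Eᵢ/kT = 0, 0.89407, 1.6046, 1.6224.
Z = Σ gᵢe^(−Eᵢ/kT) = 4·e^(−0) + 6·e^(−0.89407) + 1·e^(−1.6046) + 2·e^(−1.6224) = 4.0000 + 2.4539 + 0.20097 + 0.39485 = 7.0497.
⟨E⟩ = Σ Eᵢ gᵢe^(−Eᵢ/kT) / Z = (0·4.0000 + 151·2.4539 + 271·0.20097 + 274·0.39485) / 7.0497 = 75.6 meV.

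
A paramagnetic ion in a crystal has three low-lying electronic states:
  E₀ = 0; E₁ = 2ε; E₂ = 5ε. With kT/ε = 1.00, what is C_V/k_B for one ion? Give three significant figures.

Eᵢ/kT = 0, 2.0000, 5.0000.
Z = Σ e^(−Eᵢ/kT) = e^(−0) + e^(−2.0000) + e^(−5.0000) = 1.0000 + 0.13534 + 0.0067379 = 1.1421.
⟨E⟩ = 0.26650 ε, ⟨E²⟩ = 0.62149 ε².
C_V/k_B = (⟨E²⟩ − ⟨E⟩²)/(kT)² = (0.62149 − 0.071022)/1.0000 = 0.550.

0.550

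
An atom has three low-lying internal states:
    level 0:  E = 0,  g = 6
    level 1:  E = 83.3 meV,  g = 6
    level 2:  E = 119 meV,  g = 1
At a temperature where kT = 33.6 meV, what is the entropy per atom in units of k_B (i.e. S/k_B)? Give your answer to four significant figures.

2.083

Eᵢ/kT = 0, 2.47917, 3.54167.
Z = Σ gᵢe^(−Eᵢ/kT) = 6·e^(−0) + 6·e^(−2.47917) + 1·e^(−3.54167) = 6.00000 + 0.502877 + 0.0289649 = 6.53184.
⟨E⟩ = Σ EᵢPᵢ = 6.94084 meV.
S/k_B = ln Z + ⟨E⟩/kT = ln(6.53184) + 6.94084/33.6 = 1.87669 + 0.206573 = 2.083.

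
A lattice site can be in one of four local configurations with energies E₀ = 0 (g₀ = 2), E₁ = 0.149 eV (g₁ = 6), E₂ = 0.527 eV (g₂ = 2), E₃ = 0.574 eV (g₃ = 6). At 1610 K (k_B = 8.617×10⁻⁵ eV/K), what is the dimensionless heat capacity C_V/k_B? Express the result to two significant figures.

0.67

k_BT = 8.617×10⁻⁵ × 1610 K = 0.1387 eV.
Eᵢ/kT = 0, 1.074, 3.800, 4.138.
Z = Σ gᵢe^(−Eᵢ/kT) = 2·e^(−0) + 6·e^(−1.074) + 2·e^(−3.800) + 6·e^(−4.138) = 2.000 + 2.050 + 0.04474 + 0.09573 = 4.190.
⟨E⟩ = 0.09164 eV, ⟨E²⟩ = 0.02136 eV².
C_V/k_B = (⟨E²⟩ − ⟨E⟩²)/(kT)² = (0.02136 − 0.008398)/0.01924 = 0.67.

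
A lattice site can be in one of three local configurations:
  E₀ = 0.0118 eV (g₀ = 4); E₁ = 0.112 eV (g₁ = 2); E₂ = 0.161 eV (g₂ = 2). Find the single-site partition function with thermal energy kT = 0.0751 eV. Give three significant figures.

Z = 4.10

Eᵢ/kT = 0.15712, 1.4913, 2.1438.
Z = Σ gᵢe^(−Eᵢ/kT) = 4·e^(−0.15712) + 2·e^(−1.4913) + 2·e^(−2.1438) = 3.4184 + 0.45016 + 0.23442 = 4.1030.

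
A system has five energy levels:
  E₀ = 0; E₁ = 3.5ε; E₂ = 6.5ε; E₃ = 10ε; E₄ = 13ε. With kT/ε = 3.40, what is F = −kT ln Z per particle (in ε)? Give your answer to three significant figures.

-1.55 ε

Eᵢ/kT = 0, 1.0294, 1.9118, 2.9412, 3.8235.
Z = Σ e^(−Eᵢ/kT) = e^(−0) + e^(−1.0294) + e^(−1.9118) + e^(−2.9412) + e^(−3.8235) = 1.0000 + 0.35722 + 0.14781 + 0.052802 + 0.021851 = 1.5797.
F = −kT ln Z = −3.40 × ln(1.5797) = −3.40 × 0.45723 = -1.55 ε.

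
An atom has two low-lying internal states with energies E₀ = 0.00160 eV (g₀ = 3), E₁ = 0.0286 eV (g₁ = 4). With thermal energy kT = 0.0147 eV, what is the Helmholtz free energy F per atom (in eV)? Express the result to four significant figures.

Eᵢ/kT = 0.108844, 1.94558.
Z = Σ gᵢe^(−Eᵢ/kT) = 3·e^(−0.108844) + 4·e^(−1.94558) = 2.69061 + 0.571617 = 3.26223.
F = −kT ln Z = −0.0147 × ln(3.26223) = −0.0147 × 1.18241 = -0.01738 eV.

-0.01738 eV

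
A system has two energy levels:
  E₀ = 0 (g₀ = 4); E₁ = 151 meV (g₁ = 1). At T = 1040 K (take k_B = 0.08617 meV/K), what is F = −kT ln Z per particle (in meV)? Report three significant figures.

k_BT = 0.08617 × 1040 K = 89.617 meV.
Eᵢ/kT = 0, 1.6849.
Z = Σ gᵢe^(−Eᵢ/kT) = 4·e^(−0) + 1·e^(−1.6849) = 4.0000 + 0.18546 = 4.1855.
F = −kT ln Z = −89.617 × ln(4.1855) = −89.617 × 1.4316 = -128 meV.

-128 meV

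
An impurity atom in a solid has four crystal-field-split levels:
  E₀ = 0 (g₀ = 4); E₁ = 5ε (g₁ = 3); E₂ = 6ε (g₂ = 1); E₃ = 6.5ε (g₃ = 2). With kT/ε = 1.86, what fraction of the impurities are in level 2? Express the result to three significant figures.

0.00923

Eᵢ/kT = 0, 2.6882, 3.2258, 3.4946.
Z = Σ gᵢe^(−Eᵢ/kT) = 4·e^(−0) + 3·e^(−2.6882) + 1·e^(−3.2258) + 2·e^(−3.4946) = 4.0000 + 0.20401 + 0.039724 + 0.060722 = 4.3045.
P₂ = g₂ e^(−E₂/kT) / Z = 0.039724/4.3045 = 0.00923.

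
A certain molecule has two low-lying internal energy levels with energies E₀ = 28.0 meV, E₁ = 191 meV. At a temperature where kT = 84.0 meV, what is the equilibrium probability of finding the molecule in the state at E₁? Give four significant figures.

0.1256

Eᵢ/kT = 0.333333, 2.27381.
Z = Σ e^(−Eᵢ/kT) = e^(−0.333333) + e^(−2.27381) = 0.716532 + 0.102919 = 0.819451.
P₁ = e^(−E₁/kT) / Z = 0.102919/0.819451 = 0.1256.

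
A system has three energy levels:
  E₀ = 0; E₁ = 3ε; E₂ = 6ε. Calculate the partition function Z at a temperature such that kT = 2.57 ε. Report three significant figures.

Z = 1.41

Eᵢ/kT = 0, 1.1673, 2.3346.
Z = Σ e^(−Eᵢ/kT) = e^(−0) + e^(−1.1673) + e^(−2.3346) = 1.0000 + 0.31121 + 0.096849 = 1.4081.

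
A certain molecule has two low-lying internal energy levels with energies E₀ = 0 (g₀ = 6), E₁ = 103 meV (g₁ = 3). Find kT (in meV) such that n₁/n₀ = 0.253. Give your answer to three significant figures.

151 meV

n₁/n₀ = (g₁/g₀) exp[−(E₁−E₀)/kT] = 0.253.
⇒ (E₁−E₀)/kT = ln((3/6)/0.253) = ln(1.9763) = 0.68123.
kT = 103 meV / 0.68123 = 151 meV.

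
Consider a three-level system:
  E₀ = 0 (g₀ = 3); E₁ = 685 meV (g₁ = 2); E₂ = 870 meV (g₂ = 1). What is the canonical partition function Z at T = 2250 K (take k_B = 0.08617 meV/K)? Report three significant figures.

k_BT = 0.08617 × 2250 K = 193.88 meV.
Eᵢ/kT = 0, 3.5331, 4.4873.
Z = Σ gᵢe^(−Eᵢ/kT) = 3·e^(−0) + 2·e^(−3.5331) + 1·e^(−4.4873) = 3.0000 + 0.058428 + 0.011251 = 3.0697.

Z = 3.07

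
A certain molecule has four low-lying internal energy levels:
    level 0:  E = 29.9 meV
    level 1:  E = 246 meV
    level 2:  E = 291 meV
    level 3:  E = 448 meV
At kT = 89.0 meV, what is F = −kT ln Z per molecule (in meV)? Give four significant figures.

17.42 meV

Eᵢ/kT = 0.335955, 2.76404, 3.26966, 5.03371.
Z = Σ e^(−Eᵢ/kT) = e^(−0.335955) + e^(−2.76404) + e^(−3.26966) + e^(−5.03371) = 0.714655 + 0.0630366 + 0.0380194 + 0.00651460 = 0.822226.
F = −kT ln Z = −89.0 × ln(0.822226) = −89.0 × -0.195740 = 17.42 meV.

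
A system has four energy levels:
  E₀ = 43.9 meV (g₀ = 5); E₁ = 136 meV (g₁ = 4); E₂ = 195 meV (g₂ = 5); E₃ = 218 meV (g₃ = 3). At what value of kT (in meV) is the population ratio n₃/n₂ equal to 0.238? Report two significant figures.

25 meV

n₃/n₂ = (g₃/g₂) exp[−(E₃−E₂)/kT] = 0.238.
⇒ (E₃−E₂)/kT = ln((3/5)/0.238) = ln(2.521) = 0.9247.
kT = 23 meV / 0.9247 = 25 meV.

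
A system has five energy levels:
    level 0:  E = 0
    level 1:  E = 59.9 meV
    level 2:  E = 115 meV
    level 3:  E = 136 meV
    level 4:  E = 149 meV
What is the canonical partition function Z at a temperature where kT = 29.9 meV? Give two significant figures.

Eᵢ/kT = 0, 2.003, 3.846, 4.548, 4.983.
Z = Σ e^(−Eᵢ/kT) = e^(−0) + e^(−2.003) + e^(−3.846) + e^(−4.548) + e^(−4.983) = 1.000 + 0.1349 + 0.02137 + 0.01059 + 0.006853 = 1.174.

Z = 1.2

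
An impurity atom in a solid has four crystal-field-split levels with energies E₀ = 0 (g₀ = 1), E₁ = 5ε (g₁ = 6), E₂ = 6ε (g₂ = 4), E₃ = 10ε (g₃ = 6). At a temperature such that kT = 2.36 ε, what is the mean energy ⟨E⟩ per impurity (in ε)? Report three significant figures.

Eᵢ/kT = 0, 2.1186, 2.5424, 4.2373.
Z = Σ gᵢe^(−Eᵢ/kT) = 1·e^(−0) + 6·e^(−2.1186) + 4·e^(−2.5424) + 6·e^(−4.2373) = 1.0000 + 0.72120 + 0.31471 + 0.086679 = 2.1226.
⟨E⟩ = Σ Eᵢ gᵢe^(−Eᵢ/kT) / Z = (0·1.0000 + 5·0.72120 + 6·0.31471 + 10·0.086679) / 2.1226 = 3.00 ε.

3.00 ε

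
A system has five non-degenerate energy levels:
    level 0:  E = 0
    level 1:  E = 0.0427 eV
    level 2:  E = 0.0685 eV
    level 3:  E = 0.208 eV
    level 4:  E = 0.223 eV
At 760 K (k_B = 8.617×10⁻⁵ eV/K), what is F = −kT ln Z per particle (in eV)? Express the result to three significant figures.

-0.0436 eV

k_BT = 8.617×10⁻⁵ × 760 K = 0.065489 eV.
Eᵢ/kT = 0, 0.65202, 1.0460, 3.1761, 3.4052.
Z = Σ e^(−Eᵢ/kT) = e^(−0) + e^(−0.65202) + e^(−1.0460) + e^(−3.1761) + e^(−3.4052) = 1.0000 + 0.52099 + 0.35134 + 0.041748 + 0.033200 = 1.9473.
F = −kT ln Z = −0.065489 × ln(1.9473) = −0.065489 × 0.66644 = -0.0436 eV.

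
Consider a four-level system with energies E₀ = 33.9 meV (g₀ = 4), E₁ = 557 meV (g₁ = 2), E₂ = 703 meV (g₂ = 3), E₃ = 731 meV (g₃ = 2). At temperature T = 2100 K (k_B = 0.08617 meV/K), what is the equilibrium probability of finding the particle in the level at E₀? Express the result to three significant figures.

0.946

k_BT = 0.08617 × 2100 K = 180.96 meV.
Eᵢ/kT = 0.18733, 3.0780, 3.8848, 4.0396.
Z = Σ gᵢe^(−Eᵢ/kT) = 4·e^(−0.18733) + 2·e^(−3.0780) + 3·e^(−3.8848) + 2·e^(−4.0396) = 3.3167 + 0.092103 + 0.061656 + 0.035209 = 3.5057.
P₀ = g₀ e^(−E₀/kT) / Z = 3.3167/3.5057 = 0.946.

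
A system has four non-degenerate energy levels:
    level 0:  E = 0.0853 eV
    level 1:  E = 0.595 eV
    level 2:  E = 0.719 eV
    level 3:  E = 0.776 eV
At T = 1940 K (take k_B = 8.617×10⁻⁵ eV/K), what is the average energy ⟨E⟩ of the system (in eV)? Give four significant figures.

k_BT = 8.617×10⁻⁵ × 1940 K = 0.167170 eV.
Eᵢ/kT = 0.510259, 3.55925, 4.30101, 4.64198.
Z = Σ e^(−Eᵢ/kT) = e^(−0.510259) + e^(−3.55925) + e^(−4.30101) + e^(−4.64198) = 0.600340 + 0.0284602 + 0.0135549 + 0.00963859 = 0.651994.
⟨E⟩ = Σ Eᵢ e^(−Eᵢ/kT) / Z = (0.0853·0.600340 + 0.595·0.0284602 + 0.719·0.0135549 + 0.776·0.00963859) / 0.651994 = 0.1309 eV.

0.1309 eV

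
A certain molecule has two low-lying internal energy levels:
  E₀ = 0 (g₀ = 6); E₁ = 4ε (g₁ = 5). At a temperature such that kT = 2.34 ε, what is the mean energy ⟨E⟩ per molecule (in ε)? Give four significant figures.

0.5242 ε

Eᵢ/kT = 0, 1.70940.
Z = Σ gᵢe^(−Eᵢ/kT) = 6·e^(−0) + 5·e^(−1.70940) = 6.00000 + 0.904872 = 6.90487.
⟨E⟩ = Σ Eᵢ gᵢe^(−Eᵢ/kT) / Z = (0·6.00000 + 4·0.904872) / 6.90487 = 0.5242 ε.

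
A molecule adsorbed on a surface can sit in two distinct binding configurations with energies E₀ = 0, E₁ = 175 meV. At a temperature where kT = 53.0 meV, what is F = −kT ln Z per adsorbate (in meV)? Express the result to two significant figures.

-1.9 meV

Eᵢ/kT = 0, 3.302.
Z = Σ e^(−Eᵢ/kT) = e^(−0) + e^(−3.302) = 1.000 + 0.03681 = 1.037.
F = −kT ln Z = −53.0 × ln(1.037) = −53.0 × 0.03633 = -1.9 meV.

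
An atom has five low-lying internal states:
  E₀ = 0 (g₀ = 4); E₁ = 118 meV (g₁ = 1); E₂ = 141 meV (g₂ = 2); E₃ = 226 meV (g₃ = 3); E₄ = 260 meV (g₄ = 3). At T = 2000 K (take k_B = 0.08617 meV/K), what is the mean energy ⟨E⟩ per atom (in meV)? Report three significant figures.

78.6 meV

k_BT = 0.08617 × 2000 K = 172.34 meV.
Eᵢ/kT = 0, 0.68469, 0.81815, 1.3114, 1.5086.
Z = Σ gᵢe^(−Eᵢ/kT) = 4·e^(−0) + 1·e^(−0.68469) + 2·e^(−0.81815) + 3·e^(−1.3114) + 3·e^(−1.5086) = 4.0000 + 0.50425 + 0.88249 + 0.80833 + 0.66366 = 6.8587.
⟨E⟩ = Σ Eᵢ gᵢe^(−Eᵢ/kT) / Z = (0·4.0000 + 118·0.50425 + 141·0.88249 + 226·0.80833 + 260·0.66366) / 6.8587 = 78.6 meV.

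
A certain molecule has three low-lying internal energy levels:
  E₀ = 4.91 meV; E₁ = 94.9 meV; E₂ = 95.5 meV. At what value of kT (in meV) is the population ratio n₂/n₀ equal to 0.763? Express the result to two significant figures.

330 meV

n₂/n₀ = exp[−(E₂−E₀)/kT] = 0.763.
⇒ (E₂−E₀)/kT = ln(1/0.763) = ln(1.311) = 0.2708.
kT = 90.59 meV / 0.2708 = 330 meV.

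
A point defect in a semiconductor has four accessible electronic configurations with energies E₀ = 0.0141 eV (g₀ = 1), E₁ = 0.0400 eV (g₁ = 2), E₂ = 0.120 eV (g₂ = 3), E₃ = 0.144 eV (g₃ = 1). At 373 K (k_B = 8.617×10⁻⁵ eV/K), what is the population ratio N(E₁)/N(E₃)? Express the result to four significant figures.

50.85

k_BT = 8.617×10⁻⁵ × 373 K = 0.0321414 eV.
n₁/n₃ = (g₁/g₃) exp[−(E₁−E₃)/kT] = (2/1) × exp(−(-0.1040 eV)/(0.0321414 eV)) = (2/1) × exp(3.23570) = 50.85.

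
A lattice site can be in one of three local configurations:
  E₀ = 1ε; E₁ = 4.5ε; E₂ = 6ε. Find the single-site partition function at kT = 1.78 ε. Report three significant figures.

Eᵢ/kT = 0.56180, 2.5281, 3.3708.
Z = Σ e^(−Eᵢ/kT) = e^(−0.56180) + e^(−2.5281) + e^(−3.3708) = 0.57018 + 0.079811 + 0.034362 = 0.68435.

Z = 0.684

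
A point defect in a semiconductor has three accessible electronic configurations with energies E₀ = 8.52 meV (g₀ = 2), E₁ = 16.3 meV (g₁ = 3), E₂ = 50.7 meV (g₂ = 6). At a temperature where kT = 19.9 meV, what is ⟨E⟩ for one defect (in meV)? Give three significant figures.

Eᵢ/kT = 0.42814, 0.81910, 2.5477.
Z = Σ gᵢe^(−Eᵢ/kT) = 2·e^(−0.42814) + 3·e^(−0.81910) + 6·e^(−2.5477) = 1.3034 + 1.3225 + 0.46957 = 3.0955.
⟨E⟩ = Σ Eᵢ gᵢe^(−Eᵢ/kT) / Z = (8.52·1.3034 + 16.3·1.3225 + 50.7·0.46957) / 3.0955 = 18.2 meV.

18.2 meV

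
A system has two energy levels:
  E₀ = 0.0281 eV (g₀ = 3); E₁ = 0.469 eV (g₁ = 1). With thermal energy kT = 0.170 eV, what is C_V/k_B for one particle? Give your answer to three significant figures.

0.160

Eᵢ/kT = 0.16529, 2.7588.
Z = Σ gᵢe^(−Eᵢ/kT) = 3·e^(−0.16529) + 1·e^(−2.7588) = 2.5429 + 0.063368 = 2.6063.
⟨E⟩ = 0.038819 eV, ⟨E²⟩ = 0.0061184 eV².
C_V/k_B = (⟨E²⟩ − ⟨E⟩²)/(kT)² = (0.0061184 − 0.0015069)/0.028900 = 0.160.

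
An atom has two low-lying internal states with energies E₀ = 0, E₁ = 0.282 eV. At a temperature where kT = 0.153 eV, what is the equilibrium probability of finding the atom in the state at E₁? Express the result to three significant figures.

0.137

Eᵢ/kT = 0, 1.8431.
Z = Σ e^(−Eᵢ/kT) = e^(−0) + e^(−1.8431) = 1.0000 + 0.15833 = 1.1583.
P₁ = e^(−E₁/kT) / Z = 0.15833/1.1583 = 0.137.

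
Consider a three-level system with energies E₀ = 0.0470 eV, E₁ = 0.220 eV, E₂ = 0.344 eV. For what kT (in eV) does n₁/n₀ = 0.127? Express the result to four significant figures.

0.08384 eV

n₁/n₀ = exp[−(E₁−E₀)/kT] = 0.127.
⇒ (E₁−E₀)/kT = ln(1/0.127) = ln(7.87402) = 2.06357.
kT = 0.1730 eV / 2.06357 = 0.08384 eV.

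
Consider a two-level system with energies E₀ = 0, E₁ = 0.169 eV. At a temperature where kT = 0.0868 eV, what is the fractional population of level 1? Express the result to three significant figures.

Eᵢ/kT = 0, 1.9470.
Z = Σ e^(−Eᵢ/kT) = e^(−0) + e^(−1.9470) = 1.0000 + 0.14270 = 1.1427.
P₁ = e^(−E₁/kT) / Z = 0.14270/1.1427 = 0.125.

0.125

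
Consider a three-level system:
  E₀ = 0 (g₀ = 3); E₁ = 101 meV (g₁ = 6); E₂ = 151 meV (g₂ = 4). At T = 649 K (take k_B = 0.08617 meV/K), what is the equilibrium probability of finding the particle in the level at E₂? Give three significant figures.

k_BT = 0.08617 × 649 K = 55.924 meV.
Eᵢ/kT = 0, 1.8060, 2.7001.
Z = Σ gᵢe^(−Eᵢ/kT) = 3·e^(−0) + 6·e^(−1.8060) + 4·e^(−2.7001) = 3.0000 + 0.98586 + 0.26880 = 4.2547.
P₂ = g₂ e^(−E₂/kT) / Z = 0.26880/4.2547 = 0.0632.

0.0632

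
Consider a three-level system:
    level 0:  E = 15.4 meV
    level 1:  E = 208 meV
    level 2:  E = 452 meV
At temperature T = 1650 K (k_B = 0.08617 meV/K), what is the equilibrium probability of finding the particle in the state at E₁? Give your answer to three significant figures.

k_BT = 0.08617 × 1650 K = 142.18 meV.
Eᵢ/kT = 0.10831, 1.4629, 3.1791.
Z = Σ e^(−Eᵢ/kT) = e^(−0.10831) + e^(−1.4629) + e^(−3.1791) = 0.89735 + 0.23156 + 0.041623 = 1.1705.
P₁ = e^(−E₁/kT) / Z = 0.23156/1.1705 = 0.198.

0.198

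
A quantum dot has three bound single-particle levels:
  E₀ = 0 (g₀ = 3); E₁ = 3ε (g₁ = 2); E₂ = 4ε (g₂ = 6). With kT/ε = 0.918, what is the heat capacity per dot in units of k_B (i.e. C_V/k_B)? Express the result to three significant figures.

Eᵢ/kT = 0, 3.2680, 4.3573.
Z = Σ gᵢe^(−Eᵢ/kT) = 3·e^(−0) + 2·e^(−3.2680) + 6·e^(−4.3573) = 3.0000 + 0.076165 + 0.076878 = 3.1530.
⟨E⟩ = 0.17000 ε, ⟨E²⟩ = 0.60753 ε².
C_V/k_B = (⟨E²⟩ − ⟨E⟩²)/(kT)² = (0.60753 − 0.028900)/0.84272 = 0.687.

0.687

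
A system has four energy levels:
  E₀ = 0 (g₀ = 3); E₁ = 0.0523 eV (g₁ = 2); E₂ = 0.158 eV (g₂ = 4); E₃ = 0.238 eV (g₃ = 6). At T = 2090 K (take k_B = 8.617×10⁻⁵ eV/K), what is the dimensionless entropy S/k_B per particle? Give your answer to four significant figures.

2.566

k_BT = 8.617×10⁻⁵ × 2090 K = 0.180095 eV.
Eᵢ/kT = 0, 0.290402, 0.877315, 1.32152.
Z = Σ gᵢe^(−Eᵢ/kT) = 3·e^(−0) + 2·e^(−0.290402) + 4·e^(−0.877315) + 6·e^(−1.32152) = 3.00000 + 1.49593 + 1.66359 + 1.60038 = 7.75990.
⟨E⟩ = Σ EᵢPᵢ = 0.0930392 eV.
S/k_B = ln Z + ⟨E⟩/kT = ln(7.75990) + 0.0930392/0.180095 = 2.04897 + 0.516612 = 2.566.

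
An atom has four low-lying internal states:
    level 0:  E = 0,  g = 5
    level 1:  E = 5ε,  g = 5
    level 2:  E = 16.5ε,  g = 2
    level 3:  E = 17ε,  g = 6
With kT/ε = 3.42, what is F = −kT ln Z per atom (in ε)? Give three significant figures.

Eᵢ/kT = 0, 1.4620, 4.8246, 4.9708.
Z = Σ gᵢe^(−Eᵢ/kT) = 5·e^(−0) + 5·e^(−1.4620) + 2·e^(−4.8246) + 6·e^(−4.9708) = 5.0000 + 1.1589 + 0.016060 + 0.041626 = 6.2166.
F = −kT ln Z = −3.42 × ln(6.2166) = −3.42 × 1.8272 = -6.25 ε.

-6.25 ε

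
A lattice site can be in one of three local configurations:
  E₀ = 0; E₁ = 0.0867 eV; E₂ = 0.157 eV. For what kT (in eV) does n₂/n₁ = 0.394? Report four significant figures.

n₂/n₁ = exp[−(E₂−E₁)/kT] = 0.394.
⇒ (E₂−E₁)/kT = ln(1/0.394) = ln(2.53807) = 0.931404.
kT = 0.0703 eV / 0.931404 = 0.07548 eV.

0.07548 eV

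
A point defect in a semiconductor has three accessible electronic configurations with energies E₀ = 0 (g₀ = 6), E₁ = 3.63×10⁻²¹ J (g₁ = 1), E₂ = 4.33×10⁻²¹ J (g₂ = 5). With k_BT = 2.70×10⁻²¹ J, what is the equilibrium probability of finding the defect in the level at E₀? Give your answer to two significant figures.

Eᵢ/kT = 0, 1.344, 1.604.
Z = Σ gᵢe^(−Eᵢ/kT) = 6·e^(−0) + 1·e^(−1.344) + 5·e^(−1.604) = 6.000 + 0.2608 + 1.005 = 7.266.
P₀ = g₀ e^(−E₀/kT) / Z = 6.000/7.266 = 0.83.

0.83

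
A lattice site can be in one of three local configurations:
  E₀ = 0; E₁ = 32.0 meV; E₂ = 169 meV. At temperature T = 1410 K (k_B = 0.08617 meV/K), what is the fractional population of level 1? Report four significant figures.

0.3809

k_BT = 0.08617 × 1410 K = 121.500 meV.
Eᵢ/kT = 0, 0.263374, 1.39095.
Z = Σ e^(−Eᵢ/kT) = e^(−0) + e^(−0.263374) + e^(−1.39095) = 1.00000 + 0.768454 + 0.248839 = 2.01729.
P₁ = e^(−E₁/kT) / Z = 0.768454/2.01729 = 0.3809.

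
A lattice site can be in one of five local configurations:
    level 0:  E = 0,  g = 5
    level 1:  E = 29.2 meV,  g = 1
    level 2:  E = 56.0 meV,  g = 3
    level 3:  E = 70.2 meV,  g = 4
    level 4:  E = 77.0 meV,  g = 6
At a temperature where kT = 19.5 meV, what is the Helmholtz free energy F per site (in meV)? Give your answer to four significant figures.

-33.66 meV

Eᵢ/kT = 0, 1.49744, 2.87179, 3.60000, 3.94872.
Z = Σ gᵢe^(−Eᵢ/kT) = 5·e^(−0) + 1·e^(−1.49744) + 3·e^(−2.87179) + 4·e^(−3.60000) + 6·e^(−3.94872) = 5.00000 + 0.223702 + 0.169793 + 0.109295 + 0.115676 = 5.61847.
F = −kT ln Z = −19.5 × ln(5.61847) = −19.5 × 1.72606 = -33.66 meV.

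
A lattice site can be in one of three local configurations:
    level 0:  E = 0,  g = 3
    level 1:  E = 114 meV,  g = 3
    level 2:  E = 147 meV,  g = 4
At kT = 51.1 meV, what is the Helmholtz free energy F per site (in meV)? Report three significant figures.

Eᵢ/kT = 0, 2.2309, 2.8767.
Z = Σ gᵢe^(−Eᵢ/kT) = 3·e^(−0) + 3·e^(−2.2309) + 4·e^(−2.8767) = 3.0000 + 0.32230 + 0.22528 = 3.5476.
F = −kT ln Z = −51.1 × ln(3.5476) = −51.1 × 1.2663 = -64.7 meV.

-64.7 meV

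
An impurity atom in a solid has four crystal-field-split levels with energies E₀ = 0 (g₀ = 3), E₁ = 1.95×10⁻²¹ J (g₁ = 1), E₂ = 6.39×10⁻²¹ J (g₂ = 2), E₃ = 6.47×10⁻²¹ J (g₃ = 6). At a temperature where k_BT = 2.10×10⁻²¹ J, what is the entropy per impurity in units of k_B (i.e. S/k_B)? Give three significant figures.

1.73

Eᵢ/kT = 0, 0.92857, 3.0429, 3.0810.
Z = Σ gᵢe^(−Eᵢ/kT) = 3·e^(−0) + 1·e^(−0.92857) + 2·e^(−3.0429) + 6·e^(−3.0810) = 3.0000 + 0.39512 + 0.095393 + 0.27548 = 3.7660.
⟨E⟩ = Σ EᵢPᵢ = 0.83972 ×10⁻²¹ J.
S/k_B = ln Z + ⟨E⟩/kT = ln(3.7660) + 0.83972/2.10 = 1.3260 + 0.39987 = 1.73.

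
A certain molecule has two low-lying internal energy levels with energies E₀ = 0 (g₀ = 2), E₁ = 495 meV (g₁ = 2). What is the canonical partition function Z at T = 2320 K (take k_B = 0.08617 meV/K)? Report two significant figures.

Z = 2.2

k_BT = 0.08617 × 2320 K = 199.9 meV.
Eᵢ/kT = 0, 2.476.
Z = Σ gᵢe^(−Eᵢ/kT) = 2·e^(−0) + 2·e^(−2.476) = 2.000 + 0.1682 = 2.168.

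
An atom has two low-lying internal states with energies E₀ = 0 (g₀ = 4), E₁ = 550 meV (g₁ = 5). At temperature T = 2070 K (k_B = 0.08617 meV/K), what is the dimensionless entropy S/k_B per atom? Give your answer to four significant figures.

1.609

k_BT = 0.08617 × 2070 K = 178.372 meV.
Eᵢ/kT = 0, 3.08344.
Z = Σ gᵢe^(−Eᵢ/kT) = 4·e^(−0) + 5·e^(−3.08344) = 4.00000 + 0.229007 = 4.22901.
⟨E⟩ = Σ EᵢPᵢ = 29.7833 meV.
S/k_B = ln Z + ⟨E⟩/kT = ln(4.22901) + 29.7833/178.372 = 1.44197 + 0.166973 = 1.609.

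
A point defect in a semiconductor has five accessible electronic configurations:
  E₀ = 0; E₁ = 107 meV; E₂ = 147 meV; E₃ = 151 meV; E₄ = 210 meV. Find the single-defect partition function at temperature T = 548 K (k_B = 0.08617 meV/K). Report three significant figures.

k_BT = 0.08617 × 548 K = 47.221 meV.
Eᵢ/kT = 0, 2.2659, 3.1130, 3.1977, 4.4472.
Z = Σ e^(−Eᵢ/kT) = e^(−0) + e^(−2.2659) + e^(−3.1130) + e^(−3.1977) + e^(−4.4472) = 1.0000 + 0.10374 + 0.044467 + 0.040856 + 0.011711 = 1.2008.

Z = 1.20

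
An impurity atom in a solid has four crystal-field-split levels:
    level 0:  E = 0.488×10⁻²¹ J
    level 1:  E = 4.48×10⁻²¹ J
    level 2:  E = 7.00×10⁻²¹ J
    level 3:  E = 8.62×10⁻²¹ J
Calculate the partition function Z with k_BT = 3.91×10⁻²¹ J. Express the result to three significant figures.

Z = 1.48

Eᵢ/kT = 0.12481, 1.1458, 1.7903, 2.2046.
Z = Σ e^(−Eᵢ/kT) = e^(−0.12481) + e^(−1.1458) + e^(−1.7903) + e^(−2.2046) = 0.88266 + 0.31797 + 0.16691 + 0.11029 = 1.4778.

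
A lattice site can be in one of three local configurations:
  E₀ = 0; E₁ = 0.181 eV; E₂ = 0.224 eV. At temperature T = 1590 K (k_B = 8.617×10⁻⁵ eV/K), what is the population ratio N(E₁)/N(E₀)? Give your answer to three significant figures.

k_BT = 8.617×10⁻⁵ × 1590 K = 0.13701 eV.
n₁/n₀ = exp[−(E₁−E₀)/kT] = exp(−(0.181 eV)/(0.13701 eV)) = exp(-1.3211) = 0.267.

0.267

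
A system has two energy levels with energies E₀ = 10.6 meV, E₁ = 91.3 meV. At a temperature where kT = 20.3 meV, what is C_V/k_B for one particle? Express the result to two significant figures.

0.29

Eᵢ/kT = 0.5222, 4.498.
Z = Σ e^(−Eᵢ/kT) = e^(−0.5222) + e^(−4.498) = 0.5932 + 0.01113 = 0.6043.
⟨E⟩ = 12.09 meV, ⟨E²⟩ = 263.8 meV².
C_V/k_B = (⟨E²⟩ − ⟨E⟩²)/(kT)² = (263.8 − 146.2)/412.1 = 0.29.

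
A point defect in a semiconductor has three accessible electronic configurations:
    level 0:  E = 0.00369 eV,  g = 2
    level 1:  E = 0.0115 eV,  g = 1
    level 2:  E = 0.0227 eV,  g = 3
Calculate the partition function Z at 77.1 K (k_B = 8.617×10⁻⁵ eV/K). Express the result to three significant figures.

k_BT = 8.617×10⁻⁵ × 77.1 K = 0.0066437 eV.
Eᵢ/kT = 0.55541, 1.7310, 3.4168.
Z = Σ gᵢe^(−Eᵢ/kT) = 2·e^(−0.55541) + 1·e^(−1.7310) + 3·e^(−3.4168) = 1.1477 + 0.17711 + 0.098452 = 1.4233.

Z = 1.42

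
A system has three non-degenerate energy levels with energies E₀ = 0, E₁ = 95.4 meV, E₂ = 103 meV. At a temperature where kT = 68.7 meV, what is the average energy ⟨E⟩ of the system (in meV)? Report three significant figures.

Eᵢ/kT = 0, 1.3886, 1.4993.
Z = Σ e^(−Eᵢ/kT) = e^(−0) + e^(−1.3886) + e^(−1.4993) = 1.0000 + 0.24942 + 0.22329 = 1.4727.
⟨E⟩ = Σ Eᵢ e^(−Eᵢ/kT) / Z = (0·1.0000 + 95.4·0.24942 + 103·0.22329) / 1.4727 = 31.8 meV.

31.8 meV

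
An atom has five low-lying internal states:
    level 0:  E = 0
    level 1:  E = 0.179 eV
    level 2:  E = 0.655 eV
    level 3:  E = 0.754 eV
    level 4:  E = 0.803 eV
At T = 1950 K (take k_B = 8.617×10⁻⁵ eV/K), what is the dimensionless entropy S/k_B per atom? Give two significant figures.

k_BT = 8.617×10⁻⁵ × 1950 K = 0.1680 eV.
Eᵢ/kT = 0, 1.065, 3.899, 4.488, 4.780.
Z = Σ e^(−Eᵢ/kT) = e^(−0) + e^(−1.065) + e^(−3.899) + e^(−4.488) + e^(−4.780) = 1.000 + 0.3447 + 0.02026 + 0.01124 + 0.008396 = 1.385.
⟨E⟩ = Σ EᵢPᵢ = 0.06512 eV.
S/k_B = ln Z + ⟨E⟩/kT = ln(1.385) + 0.06512/0.1680 = 0.3257 + 0.3876 = 0.71.

0.71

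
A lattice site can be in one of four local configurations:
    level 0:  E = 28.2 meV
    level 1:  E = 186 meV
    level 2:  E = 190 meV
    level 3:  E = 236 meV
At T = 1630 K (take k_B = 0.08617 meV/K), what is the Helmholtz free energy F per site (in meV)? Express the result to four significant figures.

k_BT = 0.08617 × 1630 K = 140.457 meV.
Eᵢ/kT = 0.200773, 1.32425, 1.35273, 1.68023.
Z = Σ e^(−Eᵢ/kT) = e^(−0.200773) + e^(−1.32425) + e^(−1.35273) + e^(−1.68023) = 0.818098 + 0.266002 + 0.258533 + 0.186331 = 1.52896.
F = −kT ln Z = −140.457 × ln(1.52896) = −140.457 × 0.424588 = -59.64 meV.

-59.64 meV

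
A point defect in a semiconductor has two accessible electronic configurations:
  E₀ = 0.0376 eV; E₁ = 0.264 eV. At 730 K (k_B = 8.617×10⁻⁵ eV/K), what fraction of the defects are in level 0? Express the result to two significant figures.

0.97

k_BT = 8.617×10⁻⁵ × 730 K = 0.06290 eV.
Eᵢ/kT = 0.5978, 4.197.
Z = Σ e^(−Eᵢ/kT) = e^(−0.5978) + e^(−4.197) = 0.5500 + 0.01504 = 0.5650.
P₀ = e^(−E₀/kT) / Z = 0.5500/0.5650 = 0.97.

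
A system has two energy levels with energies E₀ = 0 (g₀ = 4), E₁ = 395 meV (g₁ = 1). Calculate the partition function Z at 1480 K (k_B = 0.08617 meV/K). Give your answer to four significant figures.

Z = 4.045

k_BT = 0.08617 × 1480 K = 127.532 meV.
Eᵢ/kT = 0, 3.09726.
Z = Σ gᵢe^(−Eᵢ/kT) = 4·e^(−0) + 1·e^(−3.09726) = 4.00000 + 0.0451728 = 4.04517.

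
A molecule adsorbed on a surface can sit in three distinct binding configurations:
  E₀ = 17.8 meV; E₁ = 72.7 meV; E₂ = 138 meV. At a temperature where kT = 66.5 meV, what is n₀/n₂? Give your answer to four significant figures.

6.095

n₀/n₂ = exp[−(E₀−E₂)/kT] = exp(−(-120.2 meV)/(66.5 meV)) = exp(1.80752) = 6.095.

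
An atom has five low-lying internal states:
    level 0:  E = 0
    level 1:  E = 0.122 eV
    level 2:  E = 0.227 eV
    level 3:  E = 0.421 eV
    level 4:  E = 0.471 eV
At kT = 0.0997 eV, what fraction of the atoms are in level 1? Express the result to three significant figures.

Eᵢ/kT = 0, 1.2237, 2.2768, 4.2227, 4.7242.
Z = Σ e^(−Eᵢ/kT) = e^(−0) + e^(−1.2237) + e^(−2.2768) + e^(−4.2227) + e^(−4.7242) = 1.0000 + 0.29414 + 0.10261 + 0.014659 + 0.0088778 = 1.4203.
P₁ = e^(−E₁/kT) / Z = 0.29414/1.4203 = 0.207.

0.207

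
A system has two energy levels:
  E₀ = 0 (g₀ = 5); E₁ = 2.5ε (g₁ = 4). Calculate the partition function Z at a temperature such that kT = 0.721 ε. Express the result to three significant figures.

Z = 5.12

Eᵢ/kT = 0, 3.4674.
Z = Σ gᵢe^(−Eᵢ/kT) = 5·e^(−0) + 4·e^(−3.4674) = 5.0000 + 0.12479 = 5.1248.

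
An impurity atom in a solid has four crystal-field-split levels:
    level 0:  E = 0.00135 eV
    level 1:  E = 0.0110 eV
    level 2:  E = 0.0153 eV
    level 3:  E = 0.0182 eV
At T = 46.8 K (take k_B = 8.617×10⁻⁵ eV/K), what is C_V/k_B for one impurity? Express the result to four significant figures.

0.9071

k_BT = 8.617×10⁻⁵ × 46.8 K = 0.00403276 eV.
Eᵢ/kT = 0.334758, 2.72766, 3.79393, 4.51304.
Z = Σ e^(−Eᵢ/kT) = e^(−0.334758) + e^(−2.72766) + e^(−3.79393) + e^(−4.51304) = 0.715511 + 0.0653721 + 0.0225070 + 0.0109651 = 0.814355.
⟨E⟩ = 0.00273708 eV, ⟨E²⟩ = 0.0000222443 eV².
C_V/k_B = (⟨E²⟩ − ⟨E⟩²)/(kT)² = (0.0000222443 − 0.00000749161)/0.0000162632 = 0.9071.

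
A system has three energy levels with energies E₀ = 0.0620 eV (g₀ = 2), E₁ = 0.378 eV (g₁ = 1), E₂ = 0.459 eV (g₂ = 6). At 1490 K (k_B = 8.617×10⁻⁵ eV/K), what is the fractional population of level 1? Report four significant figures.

0.03619

k_BT = 8.617×10⁻⁵ × 1490 K = 0.128393 eV.
Eᵢ/kT = 0.482892, 2.94409, 3.57496.
Z = Σ gᵢe^(−Eᵢ/kT) = 2·e^(−0.482892) + 1·e^(−2.94409) + 6·e^(−3.57496) = 1.23399 + 0.0526499 + 0.168099 = 1.45474.
P₁ = g₁ e^(−E₁/kT) / Z = 0.0526499/1.45474 = 0.03619.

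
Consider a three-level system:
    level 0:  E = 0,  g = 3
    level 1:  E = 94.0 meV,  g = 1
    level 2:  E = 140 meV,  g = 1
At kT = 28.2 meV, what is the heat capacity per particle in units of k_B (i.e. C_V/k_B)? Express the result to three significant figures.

Eᵢ/kT = 0, 3.3333, 4.9645.
Z = Σ gᵢe^(−Eᵢ/kT) = 3·e^(−0) + 1·e^(−3.3333) + 1·e^(−4.9645) = 3.0000 + 0.035675 + 0.0069814 = 3.0427.
⟨E⟩ = 1.4234 meV, ⟨E²⟩ = 148.57 meV².
C_V/k_B = (⟨E²⟩ − ⟨E⟩²)/(kT)² = (148.57 − 2.0261)/795.24 = 0.184.

0.184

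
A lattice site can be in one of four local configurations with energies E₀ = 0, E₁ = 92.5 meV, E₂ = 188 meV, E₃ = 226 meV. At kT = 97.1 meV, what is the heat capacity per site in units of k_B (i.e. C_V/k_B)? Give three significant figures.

0.584

Eᵢ/kT = 0, 0.95263, 1.9361, 2.3275.
Z = Σ e^(−Eᵢ/kT) = e^(−0) + e^(−0.95263) + e^(−1.9361) + e^(−2.3275) = 1.0000 + 0.38573 + 0.14427 + 0.097539 = 1.6275.
⟨E⟩ = 52.133 meV, ⟨E²⟩ = 8222.0 meV².
C_V/k_B = (⟨E²⟩ − ⟨E⟩²)/(kT)² = (8222.0 − 2717.8)/9428.4 = 0.584.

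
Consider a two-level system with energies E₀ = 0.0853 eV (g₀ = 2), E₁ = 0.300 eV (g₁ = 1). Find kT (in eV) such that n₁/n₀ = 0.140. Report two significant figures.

n₁/n₀ = (g₁/g₀) exp[−(E₁−E₀)/kT] = 0.140.
⇒ (E₁−E₀)/kT = ln((1/2)/0.140) = ln(3.571) = 1.273.
kT = 0.2147 eV / 1.273 = 0.17 eV.

0.17 eV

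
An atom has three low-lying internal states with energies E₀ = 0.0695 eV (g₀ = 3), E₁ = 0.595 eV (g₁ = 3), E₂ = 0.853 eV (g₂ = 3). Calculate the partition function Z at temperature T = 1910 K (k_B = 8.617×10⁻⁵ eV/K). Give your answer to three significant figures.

Z = 2.06

k_BT = 8.617×10⁻⁵ × 1910 K = 0.16458 eV.
Eᵢ/kT = 0.42229, 3.6153, 5.1829.
Z = Σ gᵢe^(−Eᵢ/kT) = 3·e^(−0.42229) + 3·e^(−3.6153) + 3·e^(−5.1829) = 1.9666 + 0.080727 + 0.016835 = 2.0642.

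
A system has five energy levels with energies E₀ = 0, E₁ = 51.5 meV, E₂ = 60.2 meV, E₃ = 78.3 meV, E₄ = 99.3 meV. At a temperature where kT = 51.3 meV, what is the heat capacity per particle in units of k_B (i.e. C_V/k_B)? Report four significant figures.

Eᵢ/kT = 0, 1.00390, 1.17349, 1.52632, 1.93567.
Z = Σ e^(−Eᵢ/kT) = e^(−0) + e^(−1.00390) + e^(−1.17349) + e^(−1.52632) + e^(−1.93567) = 1.00000 + 0.366448 + 0.309286 + 0.217334 + 0.144328 = 2.03740.
⟨E⟩ = 33.7882 meV, ⟨E²⟩ = 2379.69 meV².
C_V/k_B = (⟨E²⟩ − ⟨E⟩²)/(kT)² = (2379.69 − 1141.64)/2631.69 = 0.4704.

0.4704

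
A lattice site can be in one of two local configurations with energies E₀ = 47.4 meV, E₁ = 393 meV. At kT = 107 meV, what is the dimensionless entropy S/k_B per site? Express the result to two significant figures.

0.16

Eᵢ/kT = 0.4430, 3.673.
Z = Σ e^(−Eᵢ/kT) = e^(−0.4430) + e^(−3.673) = 0.6421 + 0.02540 = 0.6675.
⟨E⟩ = Σ EᵢPᵢ = 60.55 meV.
S/k_B = ln Z + ⟨E⟩/kT = ln(0.6675) + 60.55/107 = -0.4042 + 0.5659 = 0.16.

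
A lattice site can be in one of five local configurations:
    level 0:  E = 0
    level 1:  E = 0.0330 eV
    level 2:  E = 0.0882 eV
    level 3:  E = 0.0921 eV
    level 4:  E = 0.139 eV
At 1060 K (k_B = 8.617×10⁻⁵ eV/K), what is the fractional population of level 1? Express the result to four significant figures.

k_BT = 8.617×10⁻⁵ × 1060 K = 0.0913402 eV.
Eᵢ/kT = 0, 0.361287, 0.965621, 1.00832, 1.52178.
Z = Σ e^(−Eᵢ/kT) = e^(−0) + e^(−0.361287) + e^(−0.965621) + e^(−1.00832) + e^(−1.52178) = 1.00000 + 0.696779 + 0.380747 + 0.364831 + 0.218323 = 2.66068.
P₁ = e^(−E₁/kT) / Z = 0.696779/2.66068 = 0.2619.

0.2619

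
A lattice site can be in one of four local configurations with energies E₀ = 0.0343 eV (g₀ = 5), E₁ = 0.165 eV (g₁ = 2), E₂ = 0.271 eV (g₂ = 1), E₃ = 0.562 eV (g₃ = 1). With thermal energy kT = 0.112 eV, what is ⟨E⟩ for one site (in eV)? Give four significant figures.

0.05424 eV

Eᵢ/kT = 0.306250, 1.47321, 2.41964, 5.01786.
Z = Σ gᵢe^(−Eᵢ/kT) = 5·e^(−0.306250) + 2·e^(−1.47321) + 1·e^(−2.41964) + 1·e^(−5.01786) = 3.68101 + 0.458377 + 0.0889536 + 0.00661868 = 4.23496.
⟨E⟩ = Σ Eᵢ gᵢe^(−Eᵢ/kT) / Z = (0.0343·3.68101 + 0.165·0.458377 + 0.271·0.0889536 + 0.562·0.00661868) / 4.23496 = 0.05424 eV.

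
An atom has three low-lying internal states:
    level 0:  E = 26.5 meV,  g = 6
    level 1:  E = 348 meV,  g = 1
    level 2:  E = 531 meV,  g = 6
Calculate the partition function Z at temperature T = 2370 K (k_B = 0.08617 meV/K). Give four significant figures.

Z = 5.897

k_BT = 0.08617 × 2370 K = 204.223 meV.
Eᵢ/kT = 0.129760, 1.70402, 2.60010.
Z = Σ gᵢe^(−Eᵢ/kT) = 6·e^(−0.129760) + 1·e^(−1.70402) + 6·e^(−2.60010) = 5.26984 + 0.181951 + 0.445597 = 5.89739.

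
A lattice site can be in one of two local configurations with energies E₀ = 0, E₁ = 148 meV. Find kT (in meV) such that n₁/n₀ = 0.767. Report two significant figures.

n₁/n₀ = exp[−(E₁−E₀)/kT] = 0.767.
⇒ (E₁−E₀)/kT = ln(1/0.767) = ln(1.304) = 0.2654.
kT = 148 meV / 0.2654 = 560 meV.

560 meV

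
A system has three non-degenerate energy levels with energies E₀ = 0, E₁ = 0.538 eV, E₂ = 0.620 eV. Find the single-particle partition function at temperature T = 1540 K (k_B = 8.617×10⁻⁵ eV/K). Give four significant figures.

k_BT = 8.617×10⁻⁵ × 1540 K = 0.132702 eV.
Eᵢ/kT = 0, 4.05420, 4.67212.
Z = Σ e^(−Eᵢ/kT) = e^(−0) + e^(−4.05420) + e^(−4.67212) = 1.00000 + 0.0173494 + 0.00935242 = 1.02670.

Z = 1.027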